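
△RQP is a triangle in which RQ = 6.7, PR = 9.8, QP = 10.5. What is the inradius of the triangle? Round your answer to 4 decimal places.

2.3646

Semiperimeter s = (10.5 + 9.8 + 6.7)/2 = 13.5.
Heron's formula: area = √(13.5·3·3.7·6.8) ≈ 31.921.
Inradius = area/s = 31.921/13.5 ≈ 2.3646.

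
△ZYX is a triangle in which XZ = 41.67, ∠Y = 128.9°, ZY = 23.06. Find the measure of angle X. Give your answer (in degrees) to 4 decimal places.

25.5105

Law of sines: sin X = ZY·sin Y/XZ ≈ 0.43068.
Since XZ ≥ ZY, only the acute value applies: ∠X ≈ 25.51°.
Then ∠Z = 180° − ∠Y − ∠X ≈ 25.59°.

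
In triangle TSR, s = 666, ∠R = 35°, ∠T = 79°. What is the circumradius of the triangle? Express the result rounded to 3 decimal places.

364.514

The third angle is ∠S = 180° − ∠R − ∠T = 66.00°.
Law of sines: t = s·sin T/sin S ≈ 715.63.
Law of sines: r = s·sin R/sin S ≈ 418.15.
Circumradius = s/(2 sin S) ≈ 364.51.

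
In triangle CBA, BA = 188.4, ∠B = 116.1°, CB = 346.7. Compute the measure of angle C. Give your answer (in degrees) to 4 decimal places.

∠C ≈ 21.4966°

By the law of cosines, AC² = CB² + BA² − 2·CB·BA·cos B = 2.1317e+05, so AC ≈ 461.7.
Law of cosines again: cos C = (AC² + CB² − BA²)/(2·AC·CB) ≈ 0.93044, so ∠C ≈ 21.50°.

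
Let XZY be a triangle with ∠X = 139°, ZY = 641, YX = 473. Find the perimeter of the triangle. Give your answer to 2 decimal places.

1317.90

Law of sines: sin Z = YX·sin X/ZY ≈ 0.48411.
Since ZY ≥ YX, only the acute value applies: ∠Z ≈ 28.95°.
Then ∠Y = 180° − ∠X − ∠Z ≈ 12.05°.
Law of sines gives XZ = ZY·sin Y/sin X ≈ 203.9.
Semiperimeter s = (641+473+203.9)/2 = 658.95.
Perimeter = 641 + 473 + 203.9 = 1317.9.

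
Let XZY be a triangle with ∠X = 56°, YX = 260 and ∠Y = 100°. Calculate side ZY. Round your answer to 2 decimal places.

The third angle is ∠Z = 180° − ∠Y − ∠X = 24.00°.
Law of sines: ZY = YX·sin X/sin Z ≈ 529.95.

529.95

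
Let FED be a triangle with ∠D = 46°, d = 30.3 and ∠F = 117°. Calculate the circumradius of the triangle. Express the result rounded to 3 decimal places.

21.061

The third angle is ∠E = 180° − ∠D − ∠F = 17.00°.
Law of sines: f = d·sin F/sin D ≈ 37.531.
Law of sines: e = d·sin E/sin D ≈ 12.315.
Circumradius = d/(2 sin D) ≈ 21.061.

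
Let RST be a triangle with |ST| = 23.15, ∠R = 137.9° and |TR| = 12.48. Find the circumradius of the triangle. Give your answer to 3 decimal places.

17.265

Law of sines: sin S = |TR|·sin R/|ST| ≈ 0.36142.
Since |ST| ≥ |TR|, only the acute value applies: ∠S ≈ 21.19°.
Then ∠T = 180° − ∠R − ∠S ≈ 20.91°.
Law of sines gives |RS| = |ST|·sin T/sin R ≈ 12.325.
Circumradius = |ST|/(2 sin R) ≈ 17.265.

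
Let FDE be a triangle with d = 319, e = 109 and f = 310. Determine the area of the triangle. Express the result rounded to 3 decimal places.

area ≈ 16823.287

Semiperimeter s = (310 + 319 + 109)/2 = 369.
Heron's formula: area = √(369·59·50·260) ≈ 16823.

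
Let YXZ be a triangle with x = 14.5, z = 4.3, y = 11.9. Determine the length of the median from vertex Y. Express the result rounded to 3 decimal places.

Median from Y: ½√(2·x² + 2·z² − y²) ≈ 8.8864.

m_Y ≈ 8.886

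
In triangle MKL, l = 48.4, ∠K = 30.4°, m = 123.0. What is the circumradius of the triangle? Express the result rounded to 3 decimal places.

By the law of cosines, k² = l² + m² − 2·l·m·cos K = 7202.1, so k ≈ 84.865.
Area = ½·l·m·sin K ≈ 1506.3.
Circumradius = k/(2 sin K) ≈ 83.853.

83.853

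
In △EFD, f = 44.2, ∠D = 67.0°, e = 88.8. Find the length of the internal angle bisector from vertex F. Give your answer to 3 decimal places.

82.582

By the law of cosines, d² = e² + f² − 2·e·f·cos D = 6771.9, so d ≈ 82.291.
Law of cosines again: cos F = (d² + e² − f²)/(2·d·e) ≈ 0.86922, so ∠F ≈ 29.63°.
The bisector from F has length 2·d·e·cos(∠F/2)/(d+e) ≈ 82.582.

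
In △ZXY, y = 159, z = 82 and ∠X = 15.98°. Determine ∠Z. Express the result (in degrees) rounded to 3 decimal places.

By the law of cosines, x² = y² + z² − 2·y·z·cos X = 6936.6, so x ≈ 83.286.
Law of cosines again: cos Z = (x² + y² − z²)/(2·x·y) ≈ 0.96257, so ∠Z ≈ 15.73°.

15.727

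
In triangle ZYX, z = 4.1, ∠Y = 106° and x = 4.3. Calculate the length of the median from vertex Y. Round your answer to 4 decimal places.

By the law of cosines, y² = x² + z² − 2·x·z·cos Y = 45.019, so y ≈ 6.7096.
Median from Y: ½√(2·x² + 2·z² − y²) ≈ 2.5289.

m_Y ≈ 2.5289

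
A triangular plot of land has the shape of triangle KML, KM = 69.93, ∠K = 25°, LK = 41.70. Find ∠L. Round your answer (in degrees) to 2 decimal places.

∠L ≈ 126.26°

By the law of cosines, ML² = LK² + KM² − 2·LK·KM·cos K = 1343.4, so ML ≈ 36.652.
Law of cosines again: cos L = (ML² + LK² − KM²)/(2·ML·LK) ≈ -0.59146, so ∠L ≈ 126.26°.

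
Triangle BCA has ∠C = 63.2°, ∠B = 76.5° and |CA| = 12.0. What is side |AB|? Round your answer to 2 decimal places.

The third angle is ∠A = 180° − ∠B − ∠C = 40.30°.
Law of sines: |AB| = |CA|·sin C/sin B ≈ 11.015.

11.02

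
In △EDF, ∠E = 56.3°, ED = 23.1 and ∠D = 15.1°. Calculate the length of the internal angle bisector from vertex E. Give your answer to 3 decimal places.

The third angle is ∠F = 180° − ∠E − ∠D = 108.60°.
Law of sines: DF = ED·sin E/sin F ≈ 20.277.
Law of sines: FE = ED·sin D/sin F ≈ 6.3493.
The bisector from E has length 2·FE·ED·cos(∠E/2)/(FE+ED) ≈ 8.7826.

t_E ≈ 8.783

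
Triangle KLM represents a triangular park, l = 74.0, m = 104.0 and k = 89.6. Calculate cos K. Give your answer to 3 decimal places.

cos K ≈ 0.537

By the law of cosines, cos K = (l² + m² − k²) / (2·l·m) ≈ 0.53689, so ∠K ≈ 1.004 rad.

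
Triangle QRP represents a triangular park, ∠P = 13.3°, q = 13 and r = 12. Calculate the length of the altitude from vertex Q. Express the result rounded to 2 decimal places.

By the law of cosines, p² = q² + r² − 2·q·r·cos P = 9.3682, so p ≈ 3.0608.
Area = ½·q·r·sin P ≈ 17.944.
The altitude from Q has length 2·area/q ≈ 2.7606.

h_Q ≈ 2.76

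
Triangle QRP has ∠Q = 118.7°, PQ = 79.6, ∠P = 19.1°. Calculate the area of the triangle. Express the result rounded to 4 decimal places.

The third angle is ∠R = 180° − ∠P − ∠Q = 42.20°.
Law of sines: RP = PQ·sin Q/sin R ≈ 103.94.
Law of sines: QR = PQ·sin P/sin R ≈ 38.776.
Area = ½·PQ·RP·sin P ≈ 1353.7.

1353.6815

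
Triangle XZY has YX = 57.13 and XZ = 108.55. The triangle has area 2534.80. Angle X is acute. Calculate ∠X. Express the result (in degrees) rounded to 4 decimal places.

From area = ½·YX·XZ·sin X, we get sin X = 2·area/(YX·XZ) ≈ 0.81748.
Taking the acute solution, ∠X ≈ 54.83°.

∠X ≈ 54.8338°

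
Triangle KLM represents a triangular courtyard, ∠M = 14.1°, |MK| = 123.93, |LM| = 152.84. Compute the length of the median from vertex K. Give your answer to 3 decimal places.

By the law of cosines, |KL|² = |LM|² + |MK|² − 2·|LM|·|MK|·cos M = 1977.1, so |KL| ≈ 44.465.
Median from K: ½√(2·|MK|² + 2·|KL|² − |LM|²) ≈ 53.178.

53.178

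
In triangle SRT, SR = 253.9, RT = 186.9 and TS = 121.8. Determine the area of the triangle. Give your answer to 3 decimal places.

Semiperimeter s = (186.9 + 121.8 + 253.9)/2 = 281.3.
Heron's formula: area = √(281.3·94.4·159.5·27.4) ≈ 10773.

10772.748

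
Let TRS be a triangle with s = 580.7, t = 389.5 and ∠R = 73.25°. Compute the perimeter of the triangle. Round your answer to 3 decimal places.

perimeter ≈ 1568.993

By the law of cosines, r² = s² + t² − 2·s·t·cos R = 3.5855e+05, so r ≈ 598.79.
Semiperimeter p = (389.5+598.79+580.7)/2 = 784.5.
Perimeter = 389.5 + 598.79 + 580.7 = 1569.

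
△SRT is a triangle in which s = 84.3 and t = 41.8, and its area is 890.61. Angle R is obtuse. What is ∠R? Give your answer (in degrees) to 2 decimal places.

From area = ½·t·s·sin R, we get sin R = 2·area/(t·s) ≈ 0.50549.
Taking the obtuse solution, ∠R ≈ 149.64°.

149.64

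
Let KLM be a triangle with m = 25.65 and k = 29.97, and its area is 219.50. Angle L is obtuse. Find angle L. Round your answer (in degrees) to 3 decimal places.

145.175

From area = ½·m·k·sin L, we get sin L = 2·area/(m·k) ≈ 0.57107.
Taking the obtuse solution, ∠L ≈ 145.18°.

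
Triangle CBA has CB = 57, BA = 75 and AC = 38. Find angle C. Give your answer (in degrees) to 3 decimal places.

102.424

By the law of cosines, cos C = (AC² + CB² − BA²) / (2·AC·CB) ≈ -0.21514, so ∠C ≈ 102.42°.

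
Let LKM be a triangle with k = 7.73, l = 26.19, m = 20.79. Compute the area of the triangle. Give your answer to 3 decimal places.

64.077

Semiperimeter s = (26.19 + 7.73 + 20.79)/2 = 27.355.
Heron's formula: area = √(27.355·1.165·19.625·6.565) ≈ 64.077.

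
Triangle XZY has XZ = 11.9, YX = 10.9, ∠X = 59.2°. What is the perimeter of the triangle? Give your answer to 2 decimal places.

34.10

By the law of cosines, ZY² = YX² + XZ² − 2·YX·XZ·cos X = 127.59, so ZY ≈ 11.295.
Semiperimeter s = (11.295+10.9+11.9)/2 = 17.048.
Perimeter = 11.295 + 10.9 + 11.9 = 34.095.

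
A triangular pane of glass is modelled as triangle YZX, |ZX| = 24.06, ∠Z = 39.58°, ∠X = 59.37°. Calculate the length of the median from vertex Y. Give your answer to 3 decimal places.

13.976

The third angle is ∠Y = 180° − ∠Z − ∠X = 81.05°.
Law of sines: |XY| = |ZX|·sin Z/sin Y ≈ 15.519.
Law of sines: |YZ| = |ZX|·sin X/sin Y ≈ 20.958.
Median from Y: ½√(2·|XY|² + 2·|YZ|² − |ZX|²) ≈ 13.976.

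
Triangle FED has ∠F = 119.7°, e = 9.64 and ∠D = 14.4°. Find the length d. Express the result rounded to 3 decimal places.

The third angle is ∠E = 180° − ∠D − ∠F = 45.90°.
Law of sines: d = e·sin D/sin E ≈ 3.3384.

3.338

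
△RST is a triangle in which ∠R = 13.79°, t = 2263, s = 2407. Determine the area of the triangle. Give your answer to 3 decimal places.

area ≈ 649189.129

Area = ½·s·t·sin R ≈ 6.4919e+05.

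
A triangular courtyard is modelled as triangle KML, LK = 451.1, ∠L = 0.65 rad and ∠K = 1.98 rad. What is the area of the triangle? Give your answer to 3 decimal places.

area ≈ 115390.416

The third angle is ∠M = π − ∠L − ∠K = 0.512 rad.
Law of sines: ML = LK·sin K/sin M ≈ 845.35.
Law of sines: KM = LK·sin L/sin M ≈ 557.64.
Area = ½·LK·ML·sin L ≈ 1.1539e+05.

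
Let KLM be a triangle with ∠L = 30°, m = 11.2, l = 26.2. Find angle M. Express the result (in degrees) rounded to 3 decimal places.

Law of sines: sin M = m·sin L/l ≈ 0.21374.
Since l ≥ m, only the acute value applies: ∠M ≈ 12.34°.
Then ∠K = 180° − ∠L − ∠M ≈ 137.66°.

∠M ≈ 12.342°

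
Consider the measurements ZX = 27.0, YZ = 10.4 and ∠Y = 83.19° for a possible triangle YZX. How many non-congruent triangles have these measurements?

YZ·sin Y = 10.4·sin(83.19°) ≈ 10.33.
Since ZX ≥ YZ, exactly one triangle exists.

1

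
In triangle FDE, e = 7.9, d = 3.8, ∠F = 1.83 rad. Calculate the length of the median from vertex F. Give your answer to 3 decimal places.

3.920

By the law of cosines, f² = d² + e² − 2·d·e·cos F = 92.239, so f ≈ 9.6041.
Median from F: ½√(2·d² + 2·e² − f²) ≈ 3.9199.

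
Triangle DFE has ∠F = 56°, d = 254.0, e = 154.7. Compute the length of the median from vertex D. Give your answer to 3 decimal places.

By the law of cosines, f² = e² + d² − 2·e·d·cos F = 44502, so f ≈ 210.96.
Median from D: ½√(2·f² + 2·e² − d²) ≈ 134.49.

m_D ≈ 134.493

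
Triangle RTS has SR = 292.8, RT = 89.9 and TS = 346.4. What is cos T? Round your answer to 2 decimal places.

cos T ≈ 0.68

By the law of cosines, cos T = (RT² + TS² − SR²) / (2·RT·TS) ≈ 0.67985, so ∠T ≈ 47.17°.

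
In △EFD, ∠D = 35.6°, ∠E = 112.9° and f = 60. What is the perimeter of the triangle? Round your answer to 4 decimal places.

The third angle is ∠F = 180° − ∠D − ∠E = 31.50°.
Law of sines: e = f·sin E/sin F ≈ 105.78.
Law of sines: d = f·sin D/sin F ≈ 66.847.
Semiperimeter s = (105.78+60+66.847)/2 = 116.31.
Perimeter = 105.78 + 60 + 66.847 = 232.63.

perimeter ≈ 232.6292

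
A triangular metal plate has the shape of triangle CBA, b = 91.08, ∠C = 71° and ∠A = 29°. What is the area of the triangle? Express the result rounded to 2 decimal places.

area ≈ 1930.66

The third angle is ∠B = 180° − ∠A − ∠C = 80.00°.
Law of sines: c = b·sin C/sin B ≈ 87.446.
Law of sines: a = b·sin A/sin B ≈ 44.838.
Area = ½·b·c·sin A ≈ 1930.7.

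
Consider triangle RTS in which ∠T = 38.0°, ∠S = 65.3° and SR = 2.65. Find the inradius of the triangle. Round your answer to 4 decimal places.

The third angle is ∠R = 180° − ∠T − ∠S = 76.70°.
Law of sines: TS = SR·sin R/sin T ≈ 4.1889.
Law of sines: RT = SR·sin S/sin T ≈ 3.9105.
Area = ½·SR·TS·sin S ≈ 5.0424.
Semiperimeter s = (4.1889+2.65+3.9105)/2 = 5.3747.
Inradius = area/s = 5.0424/5.3747 ≈ 0.93818.

r ≈ 0.9382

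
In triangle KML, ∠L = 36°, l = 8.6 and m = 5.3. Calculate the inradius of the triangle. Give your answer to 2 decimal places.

1.46

Law of sines: sin M = m·sin L/l ≈ 0.36224.
Since l ≥ m, only the acute value applies: ∠M ≈ 21.24°.
Then ∠K = 180° − ∠L − ∠M ≈ 122.76°.
Law of sines gives k = l·sin K/sin L ≈ 12.304.
Area = ½·l·m·sin K ≈ 19.165.
Semiperimeter s = (12.304+5.3+8.6)/2 = 13.102.
Inradius = area/s = 19.165/13.102 ≈ 1.4627.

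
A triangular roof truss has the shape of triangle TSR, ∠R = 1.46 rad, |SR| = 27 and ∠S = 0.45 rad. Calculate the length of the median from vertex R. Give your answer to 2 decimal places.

The third angle is ∠T = π − ∠S − ∠R = 1.232 rad.
Law of sines: |RT| = |SR|·sin S/sin T ≈ 12.454.
Law of sines: |TS| = |SR|·sin R/sin T ≈ 28.456.
Median from R: ½√(2·|SR|² + 2·|RT|² − |TS|²) ≈ 15.479.

15.48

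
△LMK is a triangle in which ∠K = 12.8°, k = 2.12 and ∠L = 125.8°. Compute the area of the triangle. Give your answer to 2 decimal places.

5.44

The third angle is ∠M = 180° − ∠K − ∠L = 41.40°.
Law of sines: l = k·sin L/sin K ≈ 7.7611.
Law of sines: m = k·sin M/sin K ≈ 6.3281.
Area = ½·k·l·sin M ≈ 5.4404.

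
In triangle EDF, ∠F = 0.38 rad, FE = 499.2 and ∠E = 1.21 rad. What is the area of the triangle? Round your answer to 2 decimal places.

The third angle is ∠D = π − ∠F − ∠E = 1.552 rad.
Law of sines: DF = FE·sin E/sin D ≈ 467.15.
Law of sines: ED = FE·sin F/sin D ≈ 185.2.
Area = ½·FE·DF·sin F ≈ 43249.

43249.16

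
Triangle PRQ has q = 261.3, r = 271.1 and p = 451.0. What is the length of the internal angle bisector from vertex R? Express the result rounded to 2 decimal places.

t_R ≈ 317.45

By the law of cosines, cos R = (q² + p² − r²) / (2·q·p) ≈ 0.84086, so ∠R ≈ 32.77°.
The bisector from R has length 2·q·p·cos(∠R/2)/(q+p) ≈ 317.45.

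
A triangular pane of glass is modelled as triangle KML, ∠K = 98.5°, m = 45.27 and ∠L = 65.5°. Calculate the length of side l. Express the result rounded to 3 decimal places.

The third angle is ∠M = 180° − ∠L − ∠K = 16.00°.
Law of sines: l = m·sin L/sin M ≈ 149.45.

149.450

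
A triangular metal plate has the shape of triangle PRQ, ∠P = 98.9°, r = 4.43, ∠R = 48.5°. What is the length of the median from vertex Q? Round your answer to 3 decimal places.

The third angle is ∠Q = 180° − ∠P − ∠R = 32.60°.
Law of sines: p = r·sin P/sin R ≈ 5.8437.
Law of sines: q = r·sin Q/sin R ≈ 3.1868.
Median from Q: ½√(2·p² + 2·r² − q²) ≈ 4.9344.

m_Q ≈ 4.934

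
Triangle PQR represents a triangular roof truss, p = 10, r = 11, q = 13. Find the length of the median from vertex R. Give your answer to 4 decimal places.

Median from R: ½√(2·p² + 2·q² − r²) ≈ 10.21.

10.2103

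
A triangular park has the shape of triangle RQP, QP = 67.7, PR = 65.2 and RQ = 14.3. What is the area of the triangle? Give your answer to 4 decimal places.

Semiperimeter s = (67.7 + 65.2 + 14.3)/2 = 73.6.
Heron's formula: area = √(73.6·5.9·8.4·59.3) ≈ 465.08.

465.0845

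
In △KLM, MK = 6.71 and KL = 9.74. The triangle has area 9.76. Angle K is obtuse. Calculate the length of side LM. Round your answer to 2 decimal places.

16.27

From area = ½·MK·KL·sin K, we get sin K = 2·area/(MK·KL) ≈ 0.29867.
Taking the obtuse solution, ∠K ≈ 162.62°.
Law of cosines then gives LM ≈ 16.268.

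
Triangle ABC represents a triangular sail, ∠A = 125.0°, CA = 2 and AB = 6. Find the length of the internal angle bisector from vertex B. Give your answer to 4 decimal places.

t_B ≈ 6.5578

By the law of cosines, BC² = CA² + AB² − 2·CA·AB·cos A = 53.766, so BC ≈ 7.3325.
Law of cosines again: cos B = (AB² + BC² − CA²)/(2·AB·BC) ≈ 0.97472, so ∠B ≈ 12.91°.
The bisector from B has length 2·AB·BC·cos(∠B/2)/(AB+BC) ≈ 6.5578.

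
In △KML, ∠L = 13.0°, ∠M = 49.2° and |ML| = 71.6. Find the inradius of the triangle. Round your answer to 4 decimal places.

The third angle is ∠K = 180° − ∠M − ∠L = 117.80°.
Law of sines: |LK| = |ML|·sin M/sin K ≈ 61.273.
Law of sines: |KM| = |ML|·sin L/sin K ≈ 18.208.
Area = ½·|ML|·|LK|·sin L ≈ 493.45.
Semiperimeter s = (71.6+61.273+18.208)/2 = 75.54.
Inradius = area/s = 493.45/75.54 ≈ 6.5322.

r ≈ 6.5322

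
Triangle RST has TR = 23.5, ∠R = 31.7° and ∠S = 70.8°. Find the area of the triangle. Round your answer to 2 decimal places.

The third angle is ∠T = 180° − ∠R − ∠S = 77.50°.
Law of sines: ST = TR·sin R/sin S ≈ 13.076.
Law of sines: RS = TR·sin T/sin S ≈ 24.294.
Area = ½·TR·ST·sin T ≈ 150.

150.00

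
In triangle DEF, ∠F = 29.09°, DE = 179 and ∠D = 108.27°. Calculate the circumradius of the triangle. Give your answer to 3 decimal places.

R ≈ 184.087

The third angle is ∠E = 180° − ∠F − ∠D = 42.64°.
Law of sines: EF = DE·sin D/sin F ≈ 349.61.
Law of sines: FD = DE·sin E/sin F ≈ 249.4.
Circumradius = DE/(2 sin F) ≈ 184.09.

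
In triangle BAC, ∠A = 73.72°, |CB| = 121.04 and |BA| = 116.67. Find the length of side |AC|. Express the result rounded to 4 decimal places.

Law of sines: sin C = |BA|·sin A/|CB| ≈ 0.92525.
Since |CB| ≥ |BA|, only the acute value applies: ∠C ≈ 67.71°.
Then ∠B = 180° − ∠A − ∠C ≈ 38.57°.
Law of sines gives |AC| = |CB|·sin B/sin A ≈ 78.625.

78.6246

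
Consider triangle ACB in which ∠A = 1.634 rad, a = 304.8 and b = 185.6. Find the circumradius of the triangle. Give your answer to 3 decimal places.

Law of sines: sin B = b·sin A/a ≈ 0.60771.
Since a ≥ b, only the acute value applies: ∠B ≈ 0.653 rad.
Then ∠C = π − ∠A − ∠B ≈ 0.854 rad.
Law of sines gives c = a·sin C/sin A ≈ 230.34.
Circumradius = a/(2 sin A) ≈ 152.7.

R ≈ 152.705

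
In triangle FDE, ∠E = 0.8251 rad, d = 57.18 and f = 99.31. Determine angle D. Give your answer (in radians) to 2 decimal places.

By the law of cosines, e² = f² + d² − 2·f·d·cos E = 5426.4, so e ≈ 73.664.
Law of cosines again: cos D = (e² + f² − d²)/(2·e·f) ≈ 0.82149, so ∠D ≈ 0.6068 rad.

0.61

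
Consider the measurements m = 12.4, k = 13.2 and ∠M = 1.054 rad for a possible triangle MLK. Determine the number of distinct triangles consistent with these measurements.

k·sin M = 13.2·sin(1.054 rad) ≈ 11.48.
Since k sin M < m < k (11.48 < 12.4 < 13.2), two triangles exist.

2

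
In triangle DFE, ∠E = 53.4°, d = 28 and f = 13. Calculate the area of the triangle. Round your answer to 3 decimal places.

Area = ½·d·f·sin E ≈ 146.11.

area ≈ 146.113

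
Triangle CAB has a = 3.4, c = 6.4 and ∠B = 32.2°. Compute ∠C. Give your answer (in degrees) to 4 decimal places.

120.5841

By the law of cosines, b² = c² + a² − 2·c·a·cos B = 15.694, so b ≈ 3.9615.
Law of cosines again: cos C = (a² + b² − c²)/(2·a·b) ≈ -0.50880, so ∠C ≈ 120.58°.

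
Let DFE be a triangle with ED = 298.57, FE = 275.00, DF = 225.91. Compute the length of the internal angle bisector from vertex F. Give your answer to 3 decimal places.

t_F ≈ 200.133

By the law of cosines, cos F = (DF² + FE² − ED²) / (2·DF·FE) ≈ 0.30194, so ∠F ≈ 1.264 rad.
The bisector from F has length 2·DF·FE·cos(∠F/2)/(DF+FE) ≈ 200.13.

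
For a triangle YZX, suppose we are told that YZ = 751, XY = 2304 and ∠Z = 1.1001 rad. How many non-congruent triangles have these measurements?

1

YZ·sin Z = 751·sin(1.1001 rad) ≈ 669.3.
Since XY ≥ YZ, exactly one triangle exists.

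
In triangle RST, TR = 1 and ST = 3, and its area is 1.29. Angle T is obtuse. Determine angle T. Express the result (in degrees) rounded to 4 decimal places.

∠T ≈ 120.6834°

From area = ½·ST·TR·sin T, we get sin T = 2·area/(ST·TR) ≈ 0.86000.
Taking the obtuse solution, ∠T ≈ 120.68°.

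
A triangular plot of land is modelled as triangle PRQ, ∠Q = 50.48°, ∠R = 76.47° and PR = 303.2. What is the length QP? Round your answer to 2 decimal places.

382.14

The third angle is ∠P = 180° − ∠R − ∠Q = 53.05°.
Law of sines: QP = PR·sin R/sin Q ≈ 382.14.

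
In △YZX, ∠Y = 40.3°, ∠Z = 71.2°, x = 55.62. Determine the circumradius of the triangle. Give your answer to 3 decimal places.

29.890

The third angle is ∠X = 180° − ∠Y − ∠Z = 68.50°.
Law of sines: y = x·sin Y/sin X ≈ 38.665.
Law of sines: z = x·sin Z/sin X ≈ 56.59.
Circumradius = x/(2 sin X) ≈ 29.89.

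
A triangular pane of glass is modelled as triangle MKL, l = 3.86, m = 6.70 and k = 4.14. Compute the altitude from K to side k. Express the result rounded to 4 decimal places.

Semiperimeter s = (6.7 + 4.14 + 3.86)/2 = 7.35.
Heron's formula: area = √(7.35·0.65·3.21·3.49) ≈ 7.3159.
The altitude from K has length 2·area/k ≈ 3.5342.

h_K ≈ 3.5342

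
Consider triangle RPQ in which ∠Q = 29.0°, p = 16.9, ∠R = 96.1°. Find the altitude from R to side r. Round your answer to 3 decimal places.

The third angle is ∠P = 180° − ∠Q − ∠R = 54.90°.
Law of sines: r = p·sin R/sin P ≈ 20.539.
Law of sines: q = p·sin Q/sin P ≈ 10.014.
Area = ½·p·r·sin Q ≈ 84.143.
The altitude from R has length 2·area/r ≈ 8.1933.

h_R ≈ 8.193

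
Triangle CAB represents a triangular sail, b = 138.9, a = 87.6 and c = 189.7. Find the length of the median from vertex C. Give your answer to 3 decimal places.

Median from C: ½√(2·a² + 2·b² − c²) ≈ 66.985.

66.985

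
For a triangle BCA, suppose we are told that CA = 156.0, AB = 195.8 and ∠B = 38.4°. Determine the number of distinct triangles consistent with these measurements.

2

AB·sin B = 195.8·sin(38.4°) ≈ 121.6.
Since AB sin B < CA < AB (121.6 < 156.0 < 195.8), two triangles exist.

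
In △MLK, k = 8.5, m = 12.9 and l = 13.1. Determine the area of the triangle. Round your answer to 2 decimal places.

Semiperimeter s = (12.9 + 13.1 + 8.5)/2 = 17.25.
Heron's formula: area = √(17.25·4.35·4.15·8.75) ≈ 52.2.

52.20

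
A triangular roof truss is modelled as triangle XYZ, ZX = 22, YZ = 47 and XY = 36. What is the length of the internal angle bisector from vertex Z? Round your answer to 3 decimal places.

t_Z ≈ 27.432

By the law of cosines, cos Z = (YZ² + ZX² − XY²) / (2·YZ·ZX) ≈ 0.67553, so ∠Z ≈ 0.829 rad.
The bisector from Z has length 2·YZ·ZX·cos(∠Z/2)/(YZ+ZX) ≈ 27.432.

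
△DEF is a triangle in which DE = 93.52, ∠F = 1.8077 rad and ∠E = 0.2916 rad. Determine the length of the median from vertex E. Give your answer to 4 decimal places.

The third angle is ∠D = π − ∠E − ∠F = 1.0423 rad.
Law of sines: EF = DE·sin D/sin F ≈ 83.081.
Law of sines: FD = DE·sin E/sin F ≈ 27.658.
Median from E: ½√(2·DE² + 2·EF² − FD²) ≈ 87.367.

87.3669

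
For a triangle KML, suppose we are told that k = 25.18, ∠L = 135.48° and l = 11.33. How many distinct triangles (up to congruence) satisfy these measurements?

k·sin L = 25.18·sin(135.48°) ≈ 17.66.
Since ∠L is not acute, a triangle exists only if l > k; here l ≤ k, so there is no triangle.

0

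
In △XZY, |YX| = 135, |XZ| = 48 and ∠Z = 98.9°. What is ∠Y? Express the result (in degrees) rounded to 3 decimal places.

Law of sines: sin Y = |XZ|·sin Z/|YX| ≈ 0.35127.
Since |YX| ≥ |XZ|, only the acute value applies: ∠Y ≈ 20.57°.
Then ∠X = 180° − ∠Z − ∠Y ≈ 60.53°.

∠Y ≈ 20.565°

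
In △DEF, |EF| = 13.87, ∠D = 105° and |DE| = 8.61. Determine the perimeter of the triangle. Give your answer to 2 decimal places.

perimeter ≈ 31.35

Law of sines: sin F = |DE|·sin D/|EF| ≈ 0.59961.
Since |EF| ≥ |DE|, only the acute value applies: ∠F ≈ 36.84°.
Then ∠E = 180° − ∠D − ∠F ≈ 38.16°.
Law of sines gives |FD| = |EF|·sin E/sin D ≈ 8.8716.
Semiperimeter s = (13.87+8.8716+8.61)/2 = 15.676.
Perimeter = 13.87 + 8.8716 + 8.61 = 31.352.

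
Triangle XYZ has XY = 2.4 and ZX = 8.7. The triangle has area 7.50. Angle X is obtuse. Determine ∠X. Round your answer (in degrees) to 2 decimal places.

∠X ≈ 134.08°

From area = ½·ZX·XY·sin X, we get sin X = 2·area/(ZX·XY) ≈ 0.71839.
Taking the obtuse solution, ∠X ≈ 134.08°.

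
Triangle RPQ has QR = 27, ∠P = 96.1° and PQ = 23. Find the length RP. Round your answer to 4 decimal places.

11.9077

Law of sines: sin R = PQ·sin P/QR ≈ 0.84703.
Since QR ≥ PQ, only the acute value applies: ∠R ≈ 57.89°.
Then ∠Q = 180° − ∠P − ∠R ≈ 26.01°.
Law of sines gives RP = QR·sin Q/sin P ≈ 11.908.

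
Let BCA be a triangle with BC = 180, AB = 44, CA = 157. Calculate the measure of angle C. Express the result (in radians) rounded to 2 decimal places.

By the law of cosines, cos C = (BC² + CA² − AB²) / (2·BC·CA) ≈ 0.97511, so ∠C ≈ 0.2236 rad.

∠C ≈ 0.22 rad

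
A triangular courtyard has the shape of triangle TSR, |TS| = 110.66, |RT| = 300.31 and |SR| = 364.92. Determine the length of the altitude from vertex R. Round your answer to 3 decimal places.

Semiperimeter s = (364.92 + 300.31 + 110.66)/2 = 387.94.
Heron's formula: area = √(387.94·23.025·87.635·277.28) ≈ 14733.
The altitude from R has length 2·area/|TS| ≈ 266.27.

h_R ≈ 266.272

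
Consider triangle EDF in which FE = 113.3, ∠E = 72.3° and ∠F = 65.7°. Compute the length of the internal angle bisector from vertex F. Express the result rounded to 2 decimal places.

t_F ≈ 111.82

The third angle is ∠D = 180° − ∠F − ∠E = 42.00°.
Law of sines: DF = FE·sin E/sin D ≈ 161.31.
Law of sines: ED = FE·sin F/sin D ≈ 154.32.
The bisector from F has length 2·DF·FE·cos(∠F/2)/(DF+FE) ≈ 111.82.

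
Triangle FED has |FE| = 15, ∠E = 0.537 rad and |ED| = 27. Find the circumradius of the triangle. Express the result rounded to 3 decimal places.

By the law of cosines, |DF|² = |FE|² + |ED|² − 2·|FE|·|ED|·cos E = 258.01, so |DF| ≈ 16.063.
Area = ½·|FE|·|ED|·sin E ≈ 103.59.
Circumradius = |DF|/(2 sin E) ≈ 15.7.

15.700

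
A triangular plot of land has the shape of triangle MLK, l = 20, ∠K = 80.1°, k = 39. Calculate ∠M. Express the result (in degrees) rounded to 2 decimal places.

Law of sines: sin L = l·sin K/k ≈ 0.50518.
Since k ≥ l, only the acute value applies: ∠L ≈ 30.34°.
Then ∠M = 180° − ∠K − ∠L ≈ 69.56°.

69.56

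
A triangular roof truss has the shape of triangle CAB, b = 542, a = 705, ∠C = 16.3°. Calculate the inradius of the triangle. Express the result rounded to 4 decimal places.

72.1538

By the law of cosines, c² = a² + b² − 2·a·b·cos C = 57287, so c ≈ 239.35.
Area = ½·a·b·sin C ≈ 53623.
Semiperimeter s = (239.35+705+542)/2 = 743.17.
Inradius = area/s = 53623/743.17 ≈ 72.154.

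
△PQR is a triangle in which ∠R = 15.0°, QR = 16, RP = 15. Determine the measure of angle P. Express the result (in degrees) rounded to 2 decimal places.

By the law of cosines, PQ² = QR² + RP² − 2·QR·RP·cos R = 17.356, so PQ ≈ 4.166.
Law of cosines again: cos P = (RP² + PQ² − QR²)/(2·RP·PQ) ≈ -0.10917, so ∠P ≈ 96.27°.

96.27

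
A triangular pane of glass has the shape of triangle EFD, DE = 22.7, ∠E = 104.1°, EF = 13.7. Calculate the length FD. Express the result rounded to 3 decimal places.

By the law of cosines, FD² = DE² + EF² − 2·DE·EF·cos E = 854.5, so FD ≈ 29.232.

29.232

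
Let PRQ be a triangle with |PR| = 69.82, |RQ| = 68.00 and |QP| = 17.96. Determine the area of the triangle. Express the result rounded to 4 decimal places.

610.3766

Semiperimeter s = (68 + 17.96 + 69.82)/2 = 77.89.
Heron's formula: area = √(77.89·9.89·59.93·8.07) ≈ 610.38.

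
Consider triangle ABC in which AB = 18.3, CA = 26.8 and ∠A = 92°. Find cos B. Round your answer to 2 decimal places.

By the law of cosines, BC² = CA² + AB² − 2·CA·AB·cos A = 1087.4, so BC ≈ 32.975.
Law of cosines again: cos B = (AB² + BC² − CA²)/(2·AB·BC) ≈ 0.58333, so ∠B ≈ 54.32°.

0.58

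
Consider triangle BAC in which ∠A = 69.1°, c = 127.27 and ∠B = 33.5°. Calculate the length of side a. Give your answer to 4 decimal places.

The third angle is ∠C = 180° − ∠B − ∠A = 77.40°.
Law of sines: a = c·sin A/sin C ≈ 121.83.

121.8303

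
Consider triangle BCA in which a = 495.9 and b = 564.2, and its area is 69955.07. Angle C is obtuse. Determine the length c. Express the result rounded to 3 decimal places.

From area = ½·a·b·sin C, we get sin C = 2·area/(a·b) ≈ 0.50006.
Taking the obtuse solution, ∠C ≈ 150.00°.
Law of cosines then gives c ≈ 1024.1.

1024.121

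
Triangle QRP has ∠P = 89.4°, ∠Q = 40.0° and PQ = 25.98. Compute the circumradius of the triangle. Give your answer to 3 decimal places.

16.810

The third angle is ∠R = 180° − ∠P − ∠Q = 50.60°.
Law of sines: RP = PQ·sin Q/sin R ≈ 21.611.
Law of sines: QR = PQ·sin P/sin R ≈ 33.619.
Circumradius = PQ/(2 sin R) ≈ 16.81.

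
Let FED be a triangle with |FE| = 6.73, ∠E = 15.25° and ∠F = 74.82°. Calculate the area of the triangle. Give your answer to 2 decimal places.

The third angle is ∠D = 180° − ∠F − ∠E = 89.93°.
Law of sines: |ED| = |FE|·sin F/sin D ≈ 6.4952.
Law of sines: |DF| = |FE|·sin E/sin D ≈ 1.7702.
Area = ½·|FE|·|ED|·sin E ≈ 5.7489.

area ≈ 5.75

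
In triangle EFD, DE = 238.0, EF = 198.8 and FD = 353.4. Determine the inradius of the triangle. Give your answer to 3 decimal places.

Semiperimeter s = (353.4 + 238 + 198.8)/2 = 395.1.
Heron's formula: area = √(395.1·41.7·157.1·196.3) ≈ 22541.
Inradius = area/s = 22541/395.1 ≈ 57.051.

57.051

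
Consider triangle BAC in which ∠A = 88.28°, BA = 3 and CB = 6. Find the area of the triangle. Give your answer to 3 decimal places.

Law of sines: sin C = BA·sin A/CB ≈ 0.49977.
Since CB ≥ BA, only the acute value applies: ∠C ≈ 29.99°.
Then ∠B = 180° − ∠A − ∠C ≈ 61.73°.
Law of sines gives AC = CB·sin B/sin A ≈ 5.287.
Area = ½·CB·BA·sin B ≈ 7.9269.

7.927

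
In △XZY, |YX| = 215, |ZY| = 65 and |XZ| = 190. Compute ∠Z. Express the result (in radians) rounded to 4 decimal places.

By the law of cosines, cos Z = (|XZ|² + |ZY|² − |YX|²) / (2·|XZ|·|ZY|) ≈ -0.23887, so ∠Z ≈ 1.812 rad.

∠Z ≈ 1.8120 rad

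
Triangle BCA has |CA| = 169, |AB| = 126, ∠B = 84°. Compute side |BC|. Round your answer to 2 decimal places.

126.57

Law of sines: sin C = |AB|·sin B/|CA| ≈ 0.74148.
Since |CA| ≥ |AB|, only the acute value applies: ∠C ≈ 47.86°.
Then ∠A = 180° − ∠B − ∠C ≈ 48.14°.
Law of sines gives |BC| = |CA|·sin A/sin B ≈ 126.57.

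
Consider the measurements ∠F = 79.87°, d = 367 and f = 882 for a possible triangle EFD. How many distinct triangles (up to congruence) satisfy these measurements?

d·sin F = 367·sin(79.87°) ≈ 361.3.
Since f ≥ d, exactly one triangle exists.

1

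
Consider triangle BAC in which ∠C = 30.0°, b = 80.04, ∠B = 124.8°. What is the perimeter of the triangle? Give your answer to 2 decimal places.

The third angle is ∠A = 180° − ∠C − ∠B = 25.20°.
Law of sines: a = b·sin A/sin B ≈ 41.502.
Law of sines: c = b·sin C/sin B ≈ 48.737.
Semiperimeter s = (80.04+41.502+48.737)/2 = 85.139.
Perimeter = 80.04 + 41.502 + 48.737 = 170.28.

perimeter ≈ 170.28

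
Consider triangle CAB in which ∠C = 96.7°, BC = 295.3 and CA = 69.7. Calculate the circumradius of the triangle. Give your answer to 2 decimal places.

156.68

By the law of cosines, AB² = BC² + CA² − 2·BC·CA·cos C = 96863, so AB ≈ 311.23.
Area = ½·BC·CA·sin C ≈ 10221.
Circumradius = AB/(2 sin C) ≈ 156.68.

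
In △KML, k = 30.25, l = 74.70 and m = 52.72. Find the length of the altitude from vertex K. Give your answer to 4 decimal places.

Semiperimeter s = (30.25 + 52.72 + 74.7)/2 = 78.835.
Heron's formula: area = √(78.835·48.585·26.115·4.135) ≈ 643.12.
The altitude from K has length 2·area/k ≈ 42.52.

42.5205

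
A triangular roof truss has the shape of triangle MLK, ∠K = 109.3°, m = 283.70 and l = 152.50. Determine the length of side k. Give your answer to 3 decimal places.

363.787

By the law of cosines, k² = m² + l² − 2·m·l·cos K = 1.3234e+05, so k ≈ 363.79.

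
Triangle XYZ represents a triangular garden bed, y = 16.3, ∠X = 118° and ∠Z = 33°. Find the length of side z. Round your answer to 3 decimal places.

The third angle is ∠Y = 180° − ∠Z − ∠X = 29.00°.
Law of sines: z = y·sin Z/sin Y ≈ 18.312.

18.312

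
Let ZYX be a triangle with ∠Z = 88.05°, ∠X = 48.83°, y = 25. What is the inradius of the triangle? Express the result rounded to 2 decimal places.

7.72

The third angle is ∠Y = 180° − ∠X − ∠Z = 43.12°.
Law of sines: z = y·sin Z/sin Y ≈ 36.554.
Law of sines: x = y·sin X/sin Y ≈ 27.532.
Area = ½·y·z·sin X ≈ 343.95.
Semiperimeter s = (36.554+25+27.532)/2 = 44.543.
Inradius = area/s = 343.95/44.543 ≈ 7.7218.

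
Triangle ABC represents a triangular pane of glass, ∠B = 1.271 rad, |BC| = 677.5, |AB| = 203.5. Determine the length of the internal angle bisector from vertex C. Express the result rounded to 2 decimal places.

t_C ≈ 654.36

By the law of cosines, |CA|² = |AB|² + |BC|² − 2·|AB|·|BC|·cos B = 4.1898e+05, so |CA| ≈ 647.29.
Law of cosines again: cos C = (|BC|² + |CA|² − |AB|²)/(2·|BC|·|CA|) ≈ 0.95382, so ∠C ≈ 0.305 rad.
The bisector from C has length 2·|BC|·|CA|·cos(∠C/2)/(|BC|+|CA|) ≈ 654.36.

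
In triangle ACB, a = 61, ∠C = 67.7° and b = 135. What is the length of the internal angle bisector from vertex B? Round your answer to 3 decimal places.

t_B ≈ 60.239

By the law of cosines, c² = b² + a² − 2·b·a·cos C = 15696, so c ≈ 125.29.
Law of cosines again: cos B = (a² + c² − b²)/(2·a·c) ≈ 0.07801, so ∠B ≈ 85.53°.
The bisector from B has length 2·a·c·cos(∠B/2)/(a+c) ≈ 60.239.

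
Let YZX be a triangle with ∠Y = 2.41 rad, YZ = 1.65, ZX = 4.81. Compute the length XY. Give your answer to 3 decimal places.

3.454

Law of sines: sin X = YZ·sin Y/ZX ≈ 0.22917.
Since ZX ≥ YZ, only the acute value applies: ∠X ≈ 0.231 rad.
Then ∠Z = π − ∠Y − ∠X ≈ 0.500 rad.
Law of sines gives XY = ZX·sin Z/sin Y ≈ 3.4542.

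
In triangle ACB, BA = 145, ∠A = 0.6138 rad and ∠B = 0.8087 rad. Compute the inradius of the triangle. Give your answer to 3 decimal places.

26.401

The third angle is ∠C = π − ∠B − ∠A = 1.7191 rad.
Law of sines: CB = BA·sin A/sin C ≈ 84.444.
Law of sines: AC = BA·sin B/sin C ≈ 106.06.
Area = ½·BA·CB·sin B ≈ 4428.7.
Semiperimeter s = (84.444+145+106.06)/2 = 167.75.
Inradius = area/s = 4428.7/167.75 ≈ 26.401.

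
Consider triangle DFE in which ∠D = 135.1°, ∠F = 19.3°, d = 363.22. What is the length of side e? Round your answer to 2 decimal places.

The third angle is ∠E = 180° − ∠D − ∠F = 25.60°.
Law of sines: e = d·sin E/sin D ≈ 222.34.

222.34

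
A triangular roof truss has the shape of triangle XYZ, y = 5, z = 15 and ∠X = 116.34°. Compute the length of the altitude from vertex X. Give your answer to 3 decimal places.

By the law of cosines, x² = y² + z² − 2·y·z·cos X = 316.55, so x ≈ 17.792.
Area = ½·y·z·sin X ≈ 33.607.
The altitude from X has length 2·area/x ≈ 3.7777.

h_X ≈ 3.778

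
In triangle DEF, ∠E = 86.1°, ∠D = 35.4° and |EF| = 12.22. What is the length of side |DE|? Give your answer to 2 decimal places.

The third angle is ∠F = 180° − ∠D − ∠E = 58.50°.
Law of sines: |DE| = |EF|·sin F/sin D ≈ 17.987.

17.99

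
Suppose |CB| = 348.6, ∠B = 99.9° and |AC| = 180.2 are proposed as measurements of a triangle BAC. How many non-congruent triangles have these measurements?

|CB|·sin B = 348.6·sin(99.9°) ≈ 343.4.
Since ∠B is not acute, a triangle exists only if |AC| > |CB|; here |AC| ≤ |CB|, so there is no triangle.

0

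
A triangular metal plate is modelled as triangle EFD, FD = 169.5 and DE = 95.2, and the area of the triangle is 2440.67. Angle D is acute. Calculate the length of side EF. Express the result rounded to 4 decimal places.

83.8602

From area = ½·FD·DE·sin D, we get sin D = 2·area/(FD·DE) ≈ 0.30250.
Taking the acute solution, ∠D ≈ 17.61°.
Law of cosines then gives EF ≈ 83.86.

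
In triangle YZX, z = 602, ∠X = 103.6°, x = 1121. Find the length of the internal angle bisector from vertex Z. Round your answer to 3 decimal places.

t_Z ≈ 908.218

Law of sines: sin Z = z·sin X/x ≈ 0.52196.
Since x ≥ z, only the acute value applies: ∠Z ≈ 31.46°.
Then ∠Y = 180° − ∠X − ∠Z ≈ 44.94°.
Law of sines gives y = x·sin Y/sin X ≈ 814.62.
The bisector from Z has length 2·x·y·cos(∠Z/2)/(x+y) ≈ 908.22.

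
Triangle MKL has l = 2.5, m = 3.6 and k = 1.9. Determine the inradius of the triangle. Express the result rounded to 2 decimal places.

r ≈ 0.56

Semiperimeter s = (3.6 + 1.9 + 2.5)/2 = 4.
Heron's formula: area = √(4·0.4·2.1·1.5) ≈ 2.245.
Inradius = area/s = 2.245/4 ≈ 0.56125.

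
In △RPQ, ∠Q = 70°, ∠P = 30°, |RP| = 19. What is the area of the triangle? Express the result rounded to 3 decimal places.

94.583

The third angle is ∠R = 180° − ∠P − ∠Q = 80.00°.
Law of sines: |PQ| = |RP|·sin R/sin Q ≈ 19.912.
Law of sines: |QR| = |RP|·sin P/sin Q ≈ 10.11.
Area = ½·|RP|·|PQ|·sin P ≈ 94.583.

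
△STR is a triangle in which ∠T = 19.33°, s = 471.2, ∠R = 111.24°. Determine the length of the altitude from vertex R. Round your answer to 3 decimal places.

The third angle is ∠S = 180° − ∠T − ∠R = 49.43°.
Law of sines: t = s·sin T/sin S ≈ 205.33.
Law of sines: r = s·sin R/sin S ≈ 578.18.
Area = ½·s·t·sin R ≈ 45090.
The altitude from R has length 2·area/r ≈ 155.97.

155.971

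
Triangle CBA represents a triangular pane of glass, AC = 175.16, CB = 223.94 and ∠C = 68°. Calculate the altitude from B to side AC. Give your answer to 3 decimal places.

By the law of cosines, BA² = AC² + CB² − 2·AC·CB·cos C = 51442, so BA ≈ 226.81.
Area = ½·AC·CB·sin C ≈ 18185.
The altitude from B has length 2·area/AC ≈ 207.63.

h_B ≈ 207.634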